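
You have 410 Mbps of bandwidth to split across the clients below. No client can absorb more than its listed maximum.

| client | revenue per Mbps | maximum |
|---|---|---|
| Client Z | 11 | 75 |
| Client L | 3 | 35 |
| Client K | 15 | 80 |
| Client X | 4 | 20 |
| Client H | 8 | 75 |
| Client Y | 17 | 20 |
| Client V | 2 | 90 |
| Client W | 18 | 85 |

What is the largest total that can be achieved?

Rank by revenue per Mbps: Client W 18 > Client Y 17 > Client K 15 > Client Z 11 > Client H 8 > Client X 4 > Client L 3 > Client V 2.
Client W: +85 to 85 (cap) — 325 left.
Client Y takes 20 to reach its cap of 20 — 305 left.
Client K: +80 to 80 (cap) — 225 left.
Give Client Z 75 to hit its cap of 75 — 150 left.
Client H takes 75 to reach its cap of 75 — 75 left.
Client X: +20 to 20 (cap) — 55 left.
Client L takes 35 to reach its cap of 35 — 20 left.
Only 20 left; Client V takes them to reach 20.
Total = 11×75 + 3×35 + 15×80 + 4×20 + 8×75 + 17×20 + 2×20 + 18×85 = 4720.

4720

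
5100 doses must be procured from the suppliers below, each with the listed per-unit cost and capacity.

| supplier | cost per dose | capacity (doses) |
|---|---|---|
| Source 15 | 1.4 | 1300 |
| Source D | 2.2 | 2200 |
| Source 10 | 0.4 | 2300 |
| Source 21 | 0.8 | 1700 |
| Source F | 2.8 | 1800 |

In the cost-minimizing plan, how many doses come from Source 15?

Cheapest first:
Source 10 (0.4): use full 2300 ; 2800 doses to go.
Source 21 at 0.8: take all 1700 doses ; 1100 still needed.
Take 1100 from Source 15 at 1.4 to finish.
Source D, Source F: unused.

1100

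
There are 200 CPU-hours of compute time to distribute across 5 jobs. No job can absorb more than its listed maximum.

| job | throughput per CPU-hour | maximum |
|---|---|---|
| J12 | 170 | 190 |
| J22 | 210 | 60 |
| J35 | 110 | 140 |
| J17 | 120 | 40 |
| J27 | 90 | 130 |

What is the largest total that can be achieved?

Order the jobs by throughput per CPU-hour: J22 210 > J12 170 > J17 120 > J35 110 > J27 90.
Give J22 60 to hit its cap of 60 — 140 left.
J12 has room for 190 but only 140 remain, so it gets 140.
Total = 170×140 + 210×60 = 36400.

36400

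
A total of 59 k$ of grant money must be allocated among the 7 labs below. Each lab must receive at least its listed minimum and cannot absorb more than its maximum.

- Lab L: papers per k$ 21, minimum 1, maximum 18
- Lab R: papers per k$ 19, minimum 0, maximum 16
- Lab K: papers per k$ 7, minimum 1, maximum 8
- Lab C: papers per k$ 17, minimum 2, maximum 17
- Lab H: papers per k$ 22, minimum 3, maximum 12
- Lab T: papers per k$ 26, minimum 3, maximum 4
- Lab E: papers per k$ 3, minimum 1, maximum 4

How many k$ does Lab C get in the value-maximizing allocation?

Meeting every minimum uses 1+0+1+2+3+3+1 = 11 k$, leaving 48.
Order the labs by papers per k$: Lab T 26 > Lab H 22 > Lab L 21 > Lab R 19 > Lab C 17 > Lab K 7 > Lab E 3.
Lab T: +1 to 4 (cap) → 47 left.
Give Lab H 9 more to hit its cap of 12 → 38 left.
Lab L: +17 to 18 (cap) → 21 left.
Lab R: +16 to 16 (cap) → 5 left.
Only 5 left; Lab C takes them to reach 7.

7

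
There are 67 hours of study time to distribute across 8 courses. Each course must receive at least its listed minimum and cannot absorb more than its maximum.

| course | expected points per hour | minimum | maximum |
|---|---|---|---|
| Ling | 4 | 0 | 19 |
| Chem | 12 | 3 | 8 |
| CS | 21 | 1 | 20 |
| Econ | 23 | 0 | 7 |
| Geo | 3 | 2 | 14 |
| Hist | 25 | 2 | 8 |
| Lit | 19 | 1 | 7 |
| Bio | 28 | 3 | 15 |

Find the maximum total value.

1436

Meeting every minimum uses 0+3+1+0+2+2+1+3 = 12 hours, leaving 55.
Highest expected points per hour first: Bio 28 > Hist 25 > Econ 23 > CS 21 > Lit 19 > Chem 12 > Ling 4 > Geo 3.
Bio: +12 to 15 (cap) ; 43 left.
Give Hist 6 more to hit its cap of 8 ; 37 left.
Econ: +7 to 7 (cap) ; 30 left.
CS takes 19 more to reach its cap of 20 ; 11 left.
Lit takes 6 more to reach its cap of 7 ; 5 left.
Chem: +5 to 8 (cap) ; 0 left.
Total = 12×8 + 21×20 + 23×7 + 3×2 + 25×8 + 19×7 + 28×15 = 1436.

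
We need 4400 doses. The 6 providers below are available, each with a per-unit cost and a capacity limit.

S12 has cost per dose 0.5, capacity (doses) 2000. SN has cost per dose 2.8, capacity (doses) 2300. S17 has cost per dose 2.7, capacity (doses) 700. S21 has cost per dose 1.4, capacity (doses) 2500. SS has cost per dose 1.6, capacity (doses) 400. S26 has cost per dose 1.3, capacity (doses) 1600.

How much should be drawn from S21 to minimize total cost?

800

Use providers in increasing cost order.
S12 (0.5): use full 2000 → 2400 doses to go.
S26 (1.3): use full 1600 → 800 doses to go.
S21 at 1.4: take 800 of its 2500 → requirement met.
SS, S17, SN: unused.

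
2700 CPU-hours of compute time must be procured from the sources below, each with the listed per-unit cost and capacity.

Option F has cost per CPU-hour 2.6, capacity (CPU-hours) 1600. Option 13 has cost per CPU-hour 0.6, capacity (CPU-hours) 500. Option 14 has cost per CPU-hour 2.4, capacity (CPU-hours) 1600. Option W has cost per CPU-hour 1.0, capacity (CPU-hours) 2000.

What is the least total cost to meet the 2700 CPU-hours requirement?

2780

Cheapest first:
Option 13 at 0.6: take all 500 CPU-hours ; 2200 still needed.
Option W at 1.0: take all 2000 CPU-hours ; 200 still needed.
Take 200 from Option 14 at 2.4 to finish.
Option F: unused.
Cost = 500×0.6 + 2000×1.0 + 200×2.4 = 2780.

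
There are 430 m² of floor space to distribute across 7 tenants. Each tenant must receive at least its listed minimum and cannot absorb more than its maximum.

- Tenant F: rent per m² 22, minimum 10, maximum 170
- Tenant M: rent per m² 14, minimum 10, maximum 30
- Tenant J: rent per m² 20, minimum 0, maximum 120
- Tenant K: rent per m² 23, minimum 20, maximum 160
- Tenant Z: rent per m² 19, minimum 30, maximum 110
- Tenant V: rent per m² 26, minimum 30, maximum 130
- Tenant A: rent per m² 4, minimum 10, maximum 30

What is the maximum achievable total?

9790

Meeting every minimum uses 10+10+0+20+30+30+10 = 110 m², leaving 320.
Order the tenants by rent per m²: Tenant V 26 > Tenant K 23 > Tenant F 22 > Tenant J 20 > Tenant Z 19 > Tenant M 14 > Tenant A 4.
Tenant V: +100 to 130 (cap) — 220 left.
Tenant K: +140 to 160 (cap) — 80 left.
Tenant F has room for 160 more but only 80 remain, so it gets 90.
Total = 22×90 + 14×10 + 23×160 + 19×30 + 26×130 + 4×10 = 9790.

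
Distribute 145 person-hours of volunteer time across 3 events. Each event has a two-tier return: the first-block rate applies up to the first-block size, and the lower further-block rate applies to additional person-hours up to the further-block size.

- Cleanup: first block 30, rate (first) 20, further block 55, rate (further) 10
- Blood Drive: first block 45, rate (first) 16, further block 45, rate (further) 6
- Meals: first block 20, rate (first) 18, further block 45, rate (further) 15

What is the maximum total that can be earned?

Treat each block as its own option and order by rate: Cleanup/tier1 20 > Meals/tier1 18 > Blood Drive/tier1 16 > Meals/tier2 15 > Cleanup/tier2 10 > Blood Drive/tier2 6.
Fill Cleanup tier1 block (30 at 20) → 115 left.
Fill Meals tier1 block (20 at 18) → 95 left.
Blood Drive tier1 at 16: fill all 45 → 50 left.
Meals tier2 at 15: fill all 45 → 5 left.
Cleanup tier2 at 10: only 5 left, fill 5.
Total = 20×30 + 18×20 + 16×45 + 15×45 + 10×5 = 2405.

2405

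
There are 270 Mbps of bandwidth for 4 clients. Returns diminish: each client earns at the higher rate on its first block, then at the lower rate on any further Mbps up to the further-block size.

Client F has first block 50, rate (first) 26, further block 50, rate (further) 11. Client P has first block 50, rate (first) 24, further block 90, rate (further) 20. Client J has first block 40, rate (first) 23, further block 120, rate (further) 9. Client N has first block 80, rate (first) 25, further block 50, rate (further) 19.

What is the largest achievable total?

6420

Rank every tier by rate: Client F/first 26 > Client N/first 25 > Client P/first 24 > Client J/first 23 > Client P/second 20 > Client N/second 19 > Client F/second 11 > Client J/second 9.
Fill Client F first block (50 at 26) → 220 left.
Fill Client N first block (80 at 25) → 140 left.
Client P/first (24): +50 → 90 left.
Client J first at 23: fill all 40 → 50 left.
Client P second at 20: only 50 left, fill 50.
Total = 26×50 + 25×80 + 24×50 + 23×40 + 20×50 = 6420.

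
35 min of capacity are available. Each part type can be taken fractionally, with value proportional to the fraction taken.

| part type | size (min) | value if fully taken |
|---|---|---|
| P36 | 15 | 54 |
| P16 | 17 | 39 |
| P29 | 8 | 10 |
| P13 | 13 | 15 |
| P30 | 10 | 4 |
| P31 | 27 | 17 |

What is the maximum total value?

96.75

Best value per unit of size first: P36 54/15≈3.6, P16 39/17≈2.29, P29 10/8≈1.25, P13 15/13≈1.15, P31 17/27≈0.63, P30 4/10≈0.4.
All 15 min of P36 fit (value 54) ; 20 remain.
All 17 min of P16 fit (value 39) ; 3 remain.
3 min left: a 3/8 share of P29 gives 10×3/8 = 3.75.
Total value = 96.75.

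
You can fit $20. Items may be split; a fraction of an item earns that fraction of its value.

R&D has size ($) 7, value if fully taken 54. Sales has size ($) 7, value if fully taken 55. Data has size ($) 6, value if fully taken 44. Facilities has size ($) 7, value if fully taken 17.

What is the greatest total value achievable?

Rank by value-to-size ratio: Sales 55/7≈7.86, R&D 54/7≈7.71, Data 44/6≈7.33, Facilities 17/7≈2.43.
All 7 $ of Sales fit (value 55) — 13 remain.
Take all of R&D (7 $, value 54) — 6 $ left.
Data: take in full, 6 $ for value 44 — 0 left.
Total value = 153.

153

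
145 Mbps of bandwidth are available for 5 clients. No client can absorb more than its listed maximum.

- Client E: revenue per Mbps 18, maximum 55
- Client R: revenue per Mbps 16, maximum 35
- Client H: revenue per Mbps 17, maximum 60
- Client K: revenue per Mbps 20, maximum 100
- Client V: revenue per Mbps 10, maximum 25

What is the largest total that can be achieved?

Highest revenue per Mbps first: Client K 20 > Client E 18 > Client H 17 > Client R 16 > Client V 10.
Client K takes 100 to reach its cap of 100 — 45 left.
Client E: +45 (room for 55) → 45. Pool exhausted.
Total = 18×45 + 20×100 = 2810.

2810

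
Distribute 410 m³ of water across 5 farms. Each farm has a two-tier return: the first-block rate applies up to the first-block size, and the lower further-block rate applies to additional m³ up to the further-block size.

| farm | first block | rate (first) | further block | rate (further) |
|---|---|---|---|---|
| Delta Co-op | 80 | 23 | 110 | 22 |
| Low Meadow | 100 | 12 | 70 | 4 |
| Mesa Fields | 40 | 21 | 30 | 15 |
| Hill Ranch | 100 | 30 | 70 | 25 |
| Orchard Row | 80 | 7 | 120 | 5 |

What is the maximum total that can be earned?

Rank every tier by rate: Hill Ranch/tier1 30 > Hill Ranch/tier2 25 > Delta Co-op/tier1 23 > Delta Co-op/tier2 22 > Mesa Fields/tier1 21 > Mesa Fields/tier2 15 > Low Meadow/tier1 12 > Orchard Row/tier1 7 > Orchard Row/tier2 5 > Low Meadow/tier2 4.
Hill Ranch tier1 at 30: fill all 100 → 310 left.
Hill Ranch/tier2 (25): +70 → 240 left.
Delta Co-op tier1 at 23: fill all 80 → 160 left.
Delta Co-op/tier2 (22): +110 → 50 left.
Mesa Fields/tier1 (21): +40 → 10 left.
Mesa Fields/tier2: +10 of 30 at 15; pool empty.
Total = 30×100 + 25×70 + 23×80 + 22×110 + 21×40 + 15×10 = 10000.

10000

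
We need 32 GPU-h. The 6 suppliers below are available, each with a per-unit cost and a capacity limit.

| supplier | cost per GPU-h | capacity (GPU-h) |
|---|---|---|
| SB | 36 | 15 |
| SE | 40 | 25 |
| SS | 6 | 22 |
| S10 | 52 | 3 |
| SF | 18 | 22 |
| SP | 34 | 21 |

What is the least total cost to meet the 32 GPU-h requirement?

312

Fill from the cheapest supplier first.
Take 22 from SS at 6 — need 10 more.
SF (18): take the remaining 10 — done.
SP, SB, SE, S10: unused.
Cost = 22×6 + 10×18 = 312.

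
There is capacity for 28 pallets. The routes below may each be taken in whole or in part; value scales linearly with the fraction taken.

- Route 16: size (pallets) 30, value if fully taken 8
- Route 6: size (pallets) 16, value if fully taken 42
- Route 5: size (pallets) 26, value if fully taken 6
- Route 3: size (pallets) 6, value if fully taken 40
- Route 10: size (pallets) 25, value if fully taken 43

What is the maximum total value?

Rank by value-to-size ratio: Route 3 40/6≈6.67, Route 6 42/16≈2.62, Route 10 43/25≈1.72, Route 16 8/30≈0.267, Route 5 6/26≈0.231.
Route 3: take in full, 6 pallets for value 40 ; 22 left.
Take all of Route 6 (16 pallets, value 42) ; 6 pallets left.
Fill the last 6 pallets with part of Route 10: 6/25 of it earns 10.32.
Total value = 92.32.

92.32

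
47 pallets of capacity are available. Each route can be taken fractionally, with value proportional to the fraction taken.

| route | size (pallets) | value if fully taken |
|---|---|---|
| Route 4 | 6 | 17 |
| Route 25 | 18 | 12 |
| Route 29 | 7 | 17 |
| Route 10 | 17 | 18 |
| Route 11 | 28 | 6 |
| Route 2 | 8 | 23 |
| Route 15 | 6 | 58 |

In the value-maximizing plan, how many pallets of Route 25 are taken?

3

Best value per unit of size first: Route 15 58/6≈9.67, Route 2 23/8≈2.88, Route 4 17/6≈2.83, Route 29 17/7≈2.43, Route 10 18/17≈1.06, Route 25 12/18≈0.667, Route 11 6/28≈0.214.
Route 15: take in full, 6 pallets for value 58 — 41 left.
All 8 pallets of Route 2 fit (value 23) — 33 remain.
Take all of Route 4 (6 pallets, value 17) — 27 pallets left.
Route 29: take in full, 7 pallets for value 17 — 20 left.
Route 10: take in full, 17 pallets for value 18 — 3 left.
Fill the last 3 pallets with part of Route 25: 3/18 of it earns 2.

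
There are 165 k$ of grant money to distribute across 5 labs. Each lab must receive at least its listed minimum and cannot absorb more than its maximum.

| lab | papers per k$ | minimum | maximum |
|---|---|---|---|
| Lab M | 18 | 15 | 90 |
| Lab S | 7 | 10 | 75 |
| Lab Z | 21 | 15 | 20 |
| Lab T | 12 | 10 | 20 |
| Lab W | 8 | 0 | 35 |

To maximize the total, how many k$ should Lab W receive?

Meeting every minimum uses 15+10+15+10+0 = 50 k$, leaving 115.
Rank by papers per k$: Lab Z 21 > Lab M 18 > Lab T 12 > Lab W 8 > Lab S 7.
Lab Z takes 5 more to reach its cap of 20 ; 110 left.
Lab M: +75 to 90 (cap) ; 35 left.
Give Lab T 10 more to hit its cap of 20 ; 25 left.
Lab W: +25 (room for 35) → 25. Pool exhausted.

25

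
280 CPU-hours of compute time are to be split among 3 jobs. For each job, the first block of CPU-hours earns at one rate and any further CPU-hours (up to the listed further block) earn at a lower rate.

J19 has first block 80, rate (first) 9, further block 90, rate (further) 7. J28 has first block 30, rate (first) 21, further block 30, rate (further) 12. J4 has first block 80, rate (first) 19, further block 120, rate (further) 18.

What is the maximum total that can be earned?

Rank every tier by rate: J28/first 21 > J4/first 19 > J4/second 18 > J28/second 12 > J19/first 9 > J19/second 7.
Fill J28 first block (30 at 21) ; 250 left.
J4/first (19): +80 ; 170 left.
J4 second at 18: fill all 120 ; 50 left.
J28/second (12): +30 ; 20 left.
J19 first at 9: only 20 left, fill 20.
Total = 21×30 + 19×80 + 18×120 + 12×30 + 9×20 = 4850.

4850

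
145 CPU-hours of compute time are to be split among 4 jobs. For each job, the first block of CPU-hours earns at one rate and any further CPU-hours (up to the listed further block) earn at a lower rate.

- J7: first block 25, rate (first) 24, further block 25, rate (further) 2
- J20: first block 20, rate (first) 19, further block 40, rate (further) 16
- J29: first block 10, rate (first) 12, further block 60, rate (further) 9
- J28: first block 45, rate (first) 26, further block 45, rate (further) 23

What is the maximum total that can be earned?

Treat each block as its own option and order by rate: J28/first 26 > J7/first 24 > J28/second 23 > J20/first 19 > J20/second 16 > J29/first 12 > J29/second 9 > J7/second 2.
Fill J28 first block (45 at 26) → 100 left.
Fill J7 first block (25 at 24) → 75 left.
J28/second (23): +45 → 30 left.
Fill J20 first block (20 at 19) → 10 left.
J20 second at 16: only 10 left, fill 10.
Total = 26×45 + 24×25 + 23×45 + 19×20 + 16×10 = 3345.

3345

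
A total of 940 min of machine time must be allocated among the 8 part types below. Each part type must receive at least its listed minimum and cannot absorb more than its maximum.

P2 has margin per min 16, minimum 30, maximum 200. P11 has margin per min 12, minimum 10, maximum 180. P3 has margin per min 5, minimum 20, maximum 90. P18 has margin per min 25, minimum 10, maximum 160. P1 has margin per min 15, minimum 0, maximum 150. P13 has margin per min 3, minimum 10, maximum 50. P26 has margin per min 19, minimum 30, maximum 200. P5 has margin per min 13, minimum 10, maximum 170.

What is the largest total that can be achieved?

15950

Meeting every minimum uses 30+10+20+10+0+10+30+10 = 120 min, leaving 820.
Order the part types by margin per min: P18 25 > P26 19 > P2 16 > P1 15 > P5 13 > P11 12 > P3 5 > P13 3.
P18 takes 150 more to reach its cap of 160 ; 670 left.
P26: +170 to 200 (cap) ; 500 left.
Give P2 170 more to hit its cap of 200 ; 330 left.
Give P1 150 more to hit its cap of 150 ; 180 left.
P5: +160 to 170 (cap) ; 20 left.
Only 20 left; P11 takes them to reach 30.
Total = 16×200 + 12×30 + 5×20 + 25×160 + 15×150 + 3×10 + 19×200 + 13×170 = 15950.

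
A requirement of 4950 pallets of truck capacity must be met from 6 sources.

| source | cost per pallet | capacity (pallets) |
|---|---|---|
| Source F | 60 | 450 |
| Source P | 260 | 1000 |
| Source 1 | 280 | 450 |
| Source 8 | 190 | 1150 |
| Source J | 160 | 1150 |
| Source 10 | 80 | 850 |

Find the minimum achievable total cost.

Fill from the cheapest source first.
Source F at 60: take all 450 pallets — 4500 still needed.
Source 10 at 80: take all 850 pallets — 3650 still needed.
Take 1150 from Source J at 160 — need 2500 more.
Source 8 at 190: take all 1150 pallets — 1350 still needed.
Source P (260): use full 1000 — 350 pallets to go.
Source 1 (280): take the remaining 350 — done.
Cost = 450×60 + 850×80 + 1150×160 + 1150×190 + 1000×260 + 350×280 = 855500.

855500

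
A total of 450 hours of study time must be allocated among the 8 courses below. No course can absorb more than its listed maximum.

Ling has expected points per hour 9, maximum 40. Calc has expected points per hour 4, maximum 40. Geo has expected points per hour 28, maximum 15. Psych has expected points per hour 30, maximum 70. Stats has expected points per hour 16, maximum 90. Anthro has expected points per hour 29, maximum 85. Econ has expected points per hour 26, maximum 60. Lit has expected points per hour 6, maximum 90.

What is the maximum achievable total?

8885

Order the courses by expected points per hour: Psych 30 > Anthro 29 > Geo 28 > Econ 26 > Stats 16 > Ling 9 > Lit 6 > Calc 4.
Give Psych 70 to hit its cap of 70 ; 380 left.
Give Anthro 85 to hit its cap of 85 ; 295 left.
Geo: +15 to 15 (cap) ; 280 left.
Econ: +60 to 60 (cap) ; 220 left.
Stats takes 90 to reach its cap of 90 ; 130 left.
Ling: +40 to 40 (cap) ; 90 left.
Lit takes 90 to reach its cap of 90 ; 0 left.
Total = 9×40 + 28×15 + 30×70 + 16×90 + 29×85 + 26×60 + 6×90 = 8885.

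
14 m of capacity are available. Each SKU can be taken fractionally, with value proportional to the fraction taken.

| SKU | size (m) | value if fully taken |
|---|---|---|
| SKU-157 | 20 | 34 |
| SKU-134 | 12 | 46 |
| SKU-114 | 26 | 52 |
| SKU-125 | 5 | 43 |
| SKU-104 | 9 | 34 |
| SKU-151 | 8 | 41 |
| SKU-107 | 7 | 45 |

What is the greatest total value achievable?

Sort by value density: SKU-125 43/5≈8.6, SKU-107 45/7≈6.43, SKU-151 41/8≈5.12, SKU-134 46/12≈3.83, SKU-104 34/9≈3.78, SKU-114 52/26≈2, SKU-157 34/20≈1.7.
SKU-125: take in full, 5 m for value 43 ; 9 left.
SKU-107: take in full, 7 m for value 45 ; 2 left.
Only 2 m remain; take 2/8 of SKU-151 for value 41×2/8 = 10.25.
Total value = 98.25.

98.25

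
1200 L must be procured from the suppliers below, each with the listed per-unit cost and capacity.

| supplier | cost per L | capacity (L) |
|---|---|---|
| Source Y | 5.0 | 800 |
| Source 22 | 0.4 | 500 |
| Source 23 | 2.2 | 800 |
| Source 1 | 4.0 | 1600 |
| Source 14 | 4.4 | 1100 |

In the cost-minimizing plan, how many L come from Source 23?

Cheapest first:
Take 500 from Source 22 at 0.4 — need 700 more.
Source 23 at 2.2: take 700 of its 800 — requirement met.
Source 1, Source 14, Source Y: unused.

700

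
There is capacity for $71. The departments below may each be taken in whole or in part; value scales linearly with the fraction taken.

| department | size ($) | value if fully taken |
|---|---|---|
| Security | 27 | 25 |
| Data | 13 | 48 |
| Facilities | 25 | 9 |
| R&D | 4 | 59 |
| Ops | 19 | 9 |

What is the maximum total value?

143.88

Rank by value-to-size ratio: R&D 59/4≈14.8, Data 48/13≈3.69, Security 25/27≈0.926, Ops 9/19≈0.474, Facilities 9/25≈0.36.
Take all of R&D (4 $, value 59) — 67 $ left.
Take all of Data (13 $, value 48) — 54 $ left.
Take all of Security (27 $, value 25) — 27 $ left.
All 19 $ of Ops fit (value 9) — 8 remain.
Fill the last 8 $ with part of Facilities: 8/25 of it earns 2.88.
Total value = 143.88.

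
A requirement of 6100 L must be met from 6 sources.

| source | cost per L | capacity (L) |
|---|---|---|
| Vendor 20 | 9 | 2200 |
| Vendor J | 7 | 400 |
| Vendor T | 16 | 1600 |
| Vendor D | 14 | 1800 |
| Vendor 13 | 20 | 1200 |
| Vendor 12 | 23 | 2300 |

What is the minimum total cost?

75400

Fill from the cheapest source first.
Take 400 from Vendor J at 7 ; need 5700 more.
Take 2200 from Vendor 20 at 9 ; need 3500 more.
Vendor D (14): use full 1800 ; 1700 L to go.
Vendor T at 16: take all 1600 L ; 100 still needed.
Vendor 13 at 20: take 100 of its 1200 ; requirement met.
Vendor 12: unused.
Cost = 400×7 + 2200×9 + 1800×14 + 1600×16 + 100×20 = 75400.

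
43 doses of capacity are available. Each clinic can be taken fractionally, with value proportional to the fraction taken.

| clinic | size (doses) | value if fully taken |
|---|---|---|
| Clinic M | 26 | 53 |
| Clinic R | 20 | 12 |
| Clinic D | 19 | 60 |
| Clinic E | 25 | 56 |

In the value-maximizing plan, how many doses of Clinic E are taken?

24

Rank by value-to-size ratio: Clinic D 60/19≈3.16, Clinic E 56/25≈2.24, Clinic M 53/26≈2.04, Clinic R 12/20≈0.6.
All 19 doses of Clinic D fit (value 60) — 24 remain.
Only 24 doses remain; take 24/25 of Clinic E for value 56×24/25 = 53.76.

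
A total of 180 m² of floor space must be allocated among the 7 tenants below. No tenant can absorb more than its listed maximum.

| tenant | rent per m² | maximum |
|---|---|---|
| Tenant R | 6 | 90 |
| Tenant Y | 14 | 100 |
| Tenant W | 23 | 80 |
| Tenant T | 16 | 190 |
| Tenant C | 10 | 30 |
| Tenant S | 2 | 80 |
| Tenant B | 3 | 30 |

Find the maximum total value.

Order the tenants by rent per m²: Tenant W 23 > Tenant T 16 > Tenant Y 14 > Tenant C 10 > Tenant R 6 > Tenant B 3 > Tenant S 2.
Tenant W: +80 to 80 (cap) — 100 left.
Tenant T has room for 190 but only 100 remain, so it gets 100.
Total = 23×80 + 16×100 = 3440.

3440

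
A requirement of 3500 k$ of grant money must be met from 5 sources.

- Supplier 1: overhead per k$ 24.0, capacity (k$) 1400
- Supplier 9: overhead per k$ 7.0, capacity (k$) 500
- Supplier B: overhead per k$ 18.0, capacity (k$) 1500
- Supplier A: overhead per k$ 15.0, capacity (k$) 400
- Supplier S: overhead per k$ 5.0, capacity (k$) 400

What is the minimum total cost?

Use sources in increasing cost order.
Supplier S (5.0): use full 400 — 3100 k$ to go.
Supplier 9 at 7.0: take all 500 k$ — 2600 still needed.
Take 400 from Supplier A at 15.0 — need 2200 more.
Take 1500 from Supplier B at 18.0 — need 700 more.
Supplier 1 at 24.0: take 700 of its 1400 — requirement met.
Cost = 400×5.0 + 500×7.0 + 400×15.0 + 1500×18.0 + 700×24.0 = 55300.

55300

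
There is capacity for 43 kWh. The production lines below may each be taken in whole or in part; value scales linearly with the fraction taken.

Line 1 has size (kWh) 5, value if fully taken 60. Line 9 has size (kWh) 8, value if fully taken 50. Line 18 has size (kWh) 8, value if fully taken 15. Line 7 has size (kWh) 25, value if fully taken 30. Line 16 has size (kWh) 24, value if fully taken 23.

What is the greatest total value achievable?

Best value per unit of size first: Line 1 60/5≈12, Line 9 50/8≈6.25, Line 18 15/8≈1.88, Line 7 30/25≈1.2, Line 16 23/24≈0.958.
Line 1: take in full, 5 kWh for value 60 → 38 left.
All 8 kWh of Line 9 fit (value 50) → 30 remain.
Line 18: take in full, 8 kWh for value 15 → 22 left.
Only 22 kWh remain; take 22/25 of Line 7 for value 30×22/25 = 26.4.
Total value = 151.4.

151.4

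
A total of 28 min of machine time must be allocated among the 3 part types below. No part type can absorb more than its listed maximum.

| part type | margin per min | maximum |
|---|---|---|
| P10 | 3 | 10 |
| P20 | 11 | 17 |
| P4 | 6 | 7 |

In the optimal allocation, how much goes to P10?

4

Rank by margin per min: P20 11 > P4 6 > P10 3.
P20: +17 to 17 (cap) → 11 left.
Give P4 7 to hit its cap of 7 → 4 left.
P10: +4 (room for 10) → 4. Pool exhausted.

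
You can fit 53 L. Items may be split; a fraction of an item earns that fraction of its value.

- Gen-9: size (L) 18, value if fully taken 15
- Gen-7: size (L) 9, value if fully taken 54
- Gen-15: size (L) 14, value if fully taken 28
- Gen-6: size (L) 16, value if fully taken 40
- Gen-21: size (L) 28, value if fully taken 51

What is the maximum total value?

Sort by value density: Gen-7 54/9≈6, Gen-6 40/16≈2.5, Gen-15 28/14≈2, Gen-21 51/28≈1.82, Gen-9 15/18≈0.833.
Gen-7: take in full, 9 L for value 54 ; 44 left.
Gen-6: take in full, 16 L for value 40 ; 28 left.
Take all of Gen-15 (14 L, value 28) ; 14 L left.
14 L left: a 14/28 share of Gen-21 gives 51×14/28 = 25.5.
Total value = 147.5.

147.5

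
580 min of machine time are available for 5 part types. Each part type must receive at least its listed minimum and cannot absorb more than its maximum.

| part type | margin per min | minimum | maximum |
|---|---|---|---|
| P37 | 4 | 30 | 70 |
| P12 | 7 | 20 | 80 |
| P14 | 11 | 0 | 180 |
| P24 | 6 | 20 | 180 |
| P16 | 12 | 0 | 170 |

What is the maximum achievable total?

5420

Meeting every minimum uses 30+20+0+20+0 = 70 min, leaving 510.
Highest margin per min first: P16 12 > P14 11 > P12 7 > P24 6 > P37 4.
P16: +170 to 170 (cap) ; 340 left.
P14 takes 180 more to reach its cap of 180 ; 160 left.
P12 takes 60 more to reach its cap of 80 ; 100 left.
P24 has room for 160 more but only 100 remain, so it gets 120.
Total = 4×30 + 7×80 + 11×180 + 6×120 + 12×170 = 5420.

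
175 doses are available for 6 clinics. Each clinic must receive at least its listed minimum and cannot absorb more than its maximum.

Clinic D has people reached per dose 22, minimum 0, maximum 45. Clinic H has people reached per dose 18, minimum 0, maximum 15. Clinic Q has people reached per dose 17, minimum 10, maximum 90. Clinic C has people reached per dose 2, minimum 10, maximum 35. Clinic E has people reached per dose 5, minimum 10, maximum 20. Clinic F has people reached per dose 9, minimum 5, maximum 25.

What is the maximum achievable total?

Meeting every minimum uses 0+0+10+10+10+5 = 35 doses, leaving 140.
Order the clinics by people reached per dose: Clinic D 22 > Clinic H 18 > Clinic Q 17 > Clinic F 9 > Clinic E 5 > Clinic C 2.
Give Clinic D 45 more to hit its cap of 45 → 95 left.
Clinic H: +15 to 15 (cap) → 80 left.
Give Clinic Q 80 more to hit its cap of 90 → 0 left.
Total = 22×45 + 18×15 + 17×90 + 2×10 + 5×10 + 9×5 = 2905.

2905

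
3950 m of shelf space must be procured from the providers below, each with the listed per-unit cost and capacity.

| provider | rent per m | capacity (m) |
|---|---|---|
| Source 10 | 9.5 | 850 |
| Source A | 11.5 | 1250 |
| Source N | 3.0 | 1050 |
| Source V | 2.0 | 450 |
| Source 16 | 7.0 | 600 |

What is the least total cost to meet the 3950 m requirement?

27825

Fill from the cheapest provider first.
Source V (2.0): use full 450 ; 3500 m to go.
Source N (3.0): use full 1050 ; 2450 m to go.
Source 16 (7.0): use full 600 ; 1850 m to go.
Take 850 from Source 10 at 9.5 ; need 1000 more.
Take 1000 from Source A at 11.5 to finish.
Cost = 450×2.0 + 1050×3.0 + 600×7.0 + 850×9.5 + 1000×11.5 = 27825.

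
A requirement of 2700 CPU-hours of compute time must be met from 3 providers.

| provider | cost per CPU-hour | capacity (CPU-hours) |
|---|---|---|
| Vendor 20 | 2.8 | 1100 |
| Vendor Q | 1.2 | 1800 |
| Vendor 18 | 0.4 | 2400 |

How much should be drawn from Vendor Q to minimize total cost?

Fill from the cheapest provider first.
Vendor 18 at 0.4: take all 2400 CPU-hours — 300 still needed.
Take 300 from Vendor Q at 1.2 to finish.
Vendor 20: unused.

300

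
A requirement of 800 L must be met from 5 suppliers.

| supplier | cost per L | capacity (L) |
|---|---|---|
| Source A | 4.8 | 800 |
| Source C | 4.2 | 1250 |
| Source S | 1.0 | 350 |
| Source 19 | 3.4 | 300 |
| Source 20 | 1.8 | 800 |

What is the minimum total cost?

Cheapest first:
Source S (1.0): use full 350 — 450 L to go.
Source 20 at 1.8: take 450 of its 800 — requirement met.
Source 19, Source C, Source A: unused.
Cost = 350×1.0 + 450×1.8 = 1160.

1160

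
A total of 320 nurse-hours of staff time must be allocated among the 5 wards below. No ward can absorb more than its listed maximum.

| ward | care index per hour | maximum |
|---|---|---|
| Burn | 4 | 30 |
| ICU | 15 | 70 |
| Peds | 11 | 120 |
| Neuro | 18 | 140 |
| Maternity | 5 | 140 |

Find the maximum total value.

Highest care index per hour first: Neuro 18 > ICU 15 > Peds 11 > Maternity 5 > Burn 4.
Give Neuro 140 to hit its cap of 140 → 180 left.
ICU takes 70 to reach its cap of 70 → 110 left.
Peds has room for 120 but only 110 remain, so it gets 110.
Total = 15×70 + 11×110 + 18×140 = 4780.

4780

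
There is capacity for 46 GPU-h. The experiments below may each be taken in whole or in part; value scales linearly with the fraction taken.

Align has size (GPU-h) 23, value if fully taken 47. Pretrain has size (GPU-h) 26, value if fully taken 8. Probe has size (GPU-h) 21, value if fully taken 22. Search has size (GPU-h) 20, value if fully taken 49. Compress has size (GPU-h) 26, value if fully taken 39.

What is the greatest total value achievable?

100.5

Sort by value density: Search 49/20≈2.45, Align 47/23≈2.04, Compress 39/26≈1.5, Probe 22/21≈1.05, Pretrain 8/26≈0.308.
Search: take in full, 20 GPU-h for value 49 — 26 left.
Align: take in full, 23 GPU-h for value 47 — 3 left.
3 GPU-h left: a 3/26 share of Compress gives 39×3/26 = 4.5.
Total value = 100.5.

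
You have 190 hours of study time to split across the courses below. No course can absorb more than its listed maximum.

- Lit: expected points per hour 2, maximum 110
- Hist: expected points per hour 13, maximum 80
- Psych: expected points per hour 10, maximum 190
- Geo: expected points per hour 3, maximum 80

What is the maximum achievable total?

Rank by expected points per hour: Hist 13 > Psych 10 > Geo 3 > Lit 2.
Hist: +80 to 80 (cap) ; 110 left.
Psych has room for 190 but only 110 remain, so it gets 110.
Total = 13×80 + 10×110 = 2140.

2140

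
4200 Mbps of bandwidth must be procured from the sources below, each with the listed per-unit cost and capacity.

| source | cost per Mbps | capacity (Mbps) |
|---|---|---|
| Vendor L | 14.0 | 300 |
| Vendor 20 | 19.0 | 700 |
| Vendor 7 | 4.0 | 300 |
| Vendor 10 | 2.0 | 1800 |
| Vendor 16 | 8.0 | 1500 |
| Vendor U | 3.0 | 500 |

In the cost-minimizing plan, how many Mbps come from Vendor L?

Cheapest first:
Take 1800 from Vendor 10 at 2.0 ; need 2400 more.
Vendor U (3.0): use full 500 ; 1900 Mbps to go.
Take 300 from Vendor 7 at 4.0 ; need 1600 more.
Take 1500 from Vendor 16 at 8.0 ; need 100 more.
Take 100 from Vendor L at 14.0 to finish.
Vendor 20: unused.

100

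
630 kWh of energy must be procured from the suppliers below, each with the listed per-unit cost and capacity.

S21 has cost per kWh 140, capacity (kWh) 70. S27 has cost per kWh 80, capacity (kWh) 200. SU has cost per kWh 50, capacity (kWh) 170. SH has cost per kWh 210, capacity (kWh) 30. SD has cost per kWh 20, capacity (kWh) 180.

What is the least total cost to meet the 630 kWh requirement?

Fill from the cheapest supplier first.
Take 180 from SD at 20 ; need 450 more.
SU (50): use full 170 ; 280 kWh to go.
Take 200 from S27 at 80 ; need 80 more.
S21 at 140: take all 70 kWh ; 10 still needed.
Take 10 from SH at 210 to finish.
Cost = 180×20 + 170×50 + 200×80 + 70×140 + 10×210 = 40000.

40000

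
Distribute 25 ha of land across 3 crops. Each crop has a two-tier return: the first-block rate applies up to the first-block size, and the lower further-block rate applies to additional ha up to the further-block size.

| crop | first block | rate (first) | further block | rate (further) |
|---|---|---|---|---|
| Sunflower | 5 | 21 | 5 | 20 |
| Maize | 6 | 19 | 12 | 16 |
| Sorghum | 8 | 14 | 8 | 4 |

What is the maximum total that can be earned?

Rank every tier by rate: Sunflower/first 21 > Sunflower/second 20 > Maize/first 19 > Maize/second 16 > Sorghum/first 14 > Sorghum/second 4.
Fill Sunflower first block (5 at 21) → 20 left.
Fill Sunflower second block (5 at 20) → 15 left.
Maize first at 19: fill all 6 → 9 left.
Maize second at 16: only 9 left, fill 9.
Total = 21×5 + 20×5 + 19×6 + 16×9 = 463.

463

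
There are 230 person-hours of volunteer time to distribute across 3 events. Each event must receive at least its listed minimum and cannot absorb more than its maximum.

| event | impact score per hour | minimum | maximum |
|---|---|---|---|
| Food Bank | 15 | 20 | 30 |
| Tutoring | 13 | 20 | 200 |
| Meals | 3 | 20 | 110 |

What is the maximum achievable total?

2850

Meeting every minimum uses 20+20+20 = 60 person-hours, leaving 170.
Order the events by impact score per hour: Food Bank 15 > Tutoring 13 > Meals 3.
Food Bank takes 10 more to reach its cap of 30 — 160 left.
Tutoring has room for 180 more but only 160 remain, so it gets 180.
Total = 15×30 + 13×180 + 3×20 = 2850.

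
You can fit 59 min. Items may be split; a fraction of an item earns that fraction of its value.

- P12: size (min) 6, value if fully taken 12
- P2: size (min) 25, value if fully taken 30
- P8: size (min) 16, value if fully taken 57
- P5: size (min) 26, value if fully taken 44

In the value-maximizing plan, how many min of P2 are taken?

11

Sort by value density: P8 57/16≈3.56, P12 12/6≈2, P5 44/26≈1.69, P2 30/25≈1.2.
Take all of P8 (16 min, value 57) → 43 min left.
P12: take in full, 6 min for value 12 → 37 left.
All 26 min of P5 fit (value 44) → 11 remain.
11 min left: a 11/25 share of P2 gives 30×11/25 = 13.2.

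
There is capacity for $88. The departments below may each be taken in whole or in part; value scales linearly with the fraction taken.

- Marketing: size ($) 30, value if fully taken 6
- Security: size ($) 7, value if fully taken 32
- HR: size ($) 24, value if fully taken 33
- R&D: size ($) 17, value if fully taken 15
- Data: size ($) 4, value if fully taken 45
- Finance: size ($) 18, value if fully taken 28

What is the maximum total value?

Best value per unit of size first: Data 45/4≈11.2, Security 32/7≈4.57, Finance 28/18≈1.56, HR 33/24≈1.38, R&D 15/17≈0.882, Marketing 6/30≈0.2.
All 4 $ of Data fit (value 45) — 84 remain.
Security: take in full, 7 $ for value 32 — 77 left.
Take all of Finance (18 $, value 28) — 59 $ left.
All 24 $ of HR fit (value 33) — 35 remain.
Take all of R&D (17 $, value 15) — 18 $ left.
18 $ left: a 18/30 share of Marketing gives 6×18/30 = 3.6.
Total value = 156.6.

156.6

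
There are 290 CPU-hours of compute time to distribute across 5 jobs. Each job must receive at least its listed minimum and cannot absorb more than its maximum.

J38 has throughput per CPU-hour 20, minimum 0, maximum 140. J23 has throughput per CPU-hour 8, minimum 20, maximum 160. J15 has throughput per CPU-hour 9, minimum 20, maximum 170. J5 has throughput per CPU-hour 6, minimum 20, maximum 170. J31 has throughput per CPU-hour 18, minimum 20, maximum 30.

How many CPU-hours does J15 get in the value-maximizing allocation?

80

Meeting every minimum uses 0+20+20+20+20 = 80 CPU-hours, leaving 210.
Order the jobs by throughput per CPU-hour: J38 20 > J31 18 > J15 9 > J23 8 > J5 6.
Give J38 140 more to hit its cap of 140 → 70 left.
J31 takes 10 more to reach its cap of 30 → 60 left.
Only 60 left; J15 takes them to reach 80.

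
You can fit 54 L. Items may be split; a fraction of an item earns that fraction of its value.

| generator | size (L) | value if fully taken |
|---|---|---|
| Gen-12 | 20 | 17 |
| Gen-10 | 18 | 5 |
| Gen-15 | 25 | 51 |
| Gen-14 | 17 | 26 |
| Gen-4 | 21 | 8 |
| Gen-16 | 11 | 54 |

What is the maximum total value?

Best value per unit of size first: Gen-16 54/11≈4.91, Gen-15 51/25≈2.04, Gen-14 26/17≈1.53, Gen-12 17/20≈0.85, Gen-4 8/21≈0.381, Gen-10 5/18≈0.278.
All 11 L of Gen-16 fit (value 54) → 43 remain.
All 25 L of Gen-15 fit (value 51) → 18 remain.
Gen-14: take in full, 17 L for value 26 → 1 left.
Only 1 L remain; take 1/20 of Gen-12 for value 17×1/20 = 0.85.
Total value = 131.85.

131.85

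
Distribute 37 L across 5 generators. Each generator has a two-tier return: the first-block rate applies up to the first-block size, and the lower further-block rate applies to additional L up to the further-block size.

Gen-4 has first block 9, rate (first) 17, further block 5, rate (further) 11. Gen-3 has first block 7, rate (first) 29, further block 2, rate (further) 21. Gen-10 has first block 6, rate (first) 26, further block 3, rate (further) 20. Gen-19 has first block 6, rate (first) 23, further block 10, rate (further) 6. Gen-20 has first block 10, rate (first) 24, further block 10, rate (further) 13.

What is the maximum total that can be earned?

890

Order all 10 blocks by rate: Gen-3/T1 29 > Gen-10/T1 26 > Gen-20/T1 24 > Gen-19/T1 23 > Gen-3/T2 21 > Gen-10/T2 20 > Gen-4/T1 17 > Gen-20/T2 13 > Gen-4/T2 11 > Gen-19/T2 6.
Gen-3 T1 at 29: fill all 7 — 30 left.
Gen-10/T1 (26): +6 — 24 left.
Gen-20 T1 at 24: fill all 10 — 14 left.
Gen-19/T1 (23): +6 — 8 left.
Fill Gen-3 T2 block (2 at 21) — 6 left.
Fill Gen-10 T2 block (3 at 20) — 3 left.
Gen-4/T1: +3 of 9 at 17; pool empty.
Total = 29×7 + 26×6 + 24×10 + 23×6 + 21×2 + 20×3 + 17×3 = 890.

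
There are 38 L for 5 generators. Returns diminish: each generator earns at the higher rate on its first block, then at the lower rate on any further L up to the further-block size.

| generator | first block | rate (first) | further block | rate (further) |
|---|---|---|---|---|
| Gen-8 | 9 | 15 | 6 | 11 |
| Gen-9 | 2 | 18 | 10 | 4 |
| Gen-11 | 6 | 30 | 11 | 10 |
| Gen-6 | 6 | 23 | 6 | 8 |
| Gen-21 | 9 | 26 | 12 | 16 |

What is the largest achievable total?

Rank every tier by rate: Gen-11/T1 30 > Gen-21/T1 26 > Gen-6/T1 23 > Gen-9/T1 18 > Gen-21/T2 16 > Gen-8/T1 15 > Gen-8/T2 11 > Gen-11/T2 10 > Gen-6/T2 8 > Gen-9/T2 4.
Gen-11/T1 (30): +6 ; 32 left.
Fill Gen-21 T1 block (9 at 26) ; 23 left.
Gen-6/T1 (23): +6 ; 17 left.
Gen-9 T1 at 18: fill all 2 ; 15 left.
Fill Gen-21 T2 block (12 at 16) ; 3 left.
Gen-8/T1: +3 of 9 at 15; pool empty.
Total = 30×6 + 26×9 + 23×6 + 18×2 + 16×12 + 15×3 = 825.

825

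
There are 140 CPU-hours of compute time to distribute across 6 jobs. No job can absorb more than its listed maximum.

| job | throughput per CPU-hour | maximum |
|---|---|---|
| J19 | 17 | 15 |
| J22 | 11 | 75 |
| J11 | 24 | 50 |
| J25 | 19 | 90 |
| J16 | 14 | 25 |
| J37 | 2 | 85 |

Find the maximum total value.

Rank by throughput per CPU-hour: J11 24 > J25 19 > J19 17 > J16 14 > J22 11 > J37 2.
Give J11 50 to hit its cap of 50 — 90 left.
J25 takes 90 to reach its cap of 90 — 0 left.
Total = 24×50 + 19×90 = 2910.

2910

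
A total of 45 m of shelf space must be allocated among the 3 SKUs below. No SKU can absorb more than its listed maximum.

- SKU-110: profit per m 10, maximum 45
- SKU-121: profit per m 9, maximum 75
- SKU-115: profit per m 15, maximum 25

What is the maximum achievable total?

Order the SKUs by profit per m: SKU-115 15 > SKU-110 10 > SKU-121 9.
SKU-115 takes 25 to reach its cap of 25 ; 20 left.
SKU-110 has room for 45 but only 20 remain, so it gets 20.
Total = 10×20 + 15×25 = 575.

575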